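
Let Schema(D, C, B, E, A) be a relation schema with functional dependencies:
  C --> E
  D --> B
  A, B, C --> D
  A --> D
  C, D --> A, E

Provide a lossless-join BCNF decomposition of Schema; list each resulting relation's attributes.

Candidate keys of the original relation: {A, C}, {C, D}.
In {A, B, C, D, E}, {C} is not a superkey ({C}⁺ restricted to this set is {C, E}), so split on C --> E into {C, E} and {A, B, C, D}.
{C, E} is in BCNF.
In {A, B, C, D}, {D} is not a superkey ({D}⁺ restricted to this set is {B, D}), so split on D --> B into {B, D} and {A, C, D}.
{B, D} is in BCNF.
In {A, C, D}, {A} is not a superkey ({A}⁺ restricted to this set is {A, D}), so split on A --> D into {A, D} and {A, C}.
{A, D} is in BCNF.
{A, C} is in BCNF.

{A, C}; {A, D}; {B, D}; {C, E}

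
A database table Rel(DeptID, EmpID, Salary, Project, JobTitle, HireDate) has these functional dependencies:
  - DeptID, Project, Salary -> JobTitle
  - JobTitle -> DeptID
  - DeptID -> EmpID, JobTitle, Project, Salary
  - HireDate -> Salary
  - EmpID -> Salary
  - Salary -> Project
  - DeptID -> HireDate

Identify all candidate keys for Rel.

{DeptID}, {JobTitle}

{DeptID}⁺ = {DeptID, EmpID, HireDate, JobTitle, Project, Salary} — all of the relation — so {DeptID} is a candidate key.
{JobTitle}⁺ = {DeptID, EmpID, HireDate, JobTitle, Project, Salary} — all of the relation — so {JobTitle} is a candidate key.
No proper subset of any of these is a key, and no other minimal superkey exists.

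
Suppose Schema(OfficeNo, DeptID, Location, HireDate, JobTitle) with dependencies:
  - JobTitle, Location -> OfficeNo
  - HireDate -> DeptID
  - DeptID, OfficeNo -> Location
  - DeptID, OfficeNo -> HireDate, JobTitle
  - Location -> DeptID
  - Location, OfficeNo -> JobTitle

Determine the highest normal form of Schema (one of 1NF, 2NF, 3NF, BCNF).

Candidate keys: {DeptID, OfficeNo}, {HireDate, OfficeNo}, {JobTitle, Location}, {Location, OfficeNo}. Prime attributes: {DeptID, HireDate, JobTitle, Location, OfficeNo}.
For HireDate -> DeptID we have {HireDate}⁺ = {DeptID, HireDate}; {HireDate} is not a superkey, so BCNF fails.
Since {DeptID} ⊆ prime attributes and every other non-superkey FD also has a prime right side, the schema is in 3NF.

3NF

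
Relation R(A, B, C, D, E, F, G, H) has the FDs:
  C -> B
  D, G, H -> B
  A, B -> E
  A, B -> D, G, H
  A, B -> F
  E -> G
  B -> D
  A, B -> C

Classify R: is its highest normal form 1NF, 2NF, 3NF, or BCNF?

Candidate keys: {A, B}, {A, C}, {A, D, E, H}, {A, D, G, H}. Prime attributes: {A, B, C, D, E, G, H}.
For C -> B we have {C}⁺ = {B, C, D}; {C} is not a superkey, so BCNF fails.
Its right-hand attributes {B} are all prime, as are those of every other non-superkey FD — the relation is in 3NF.

3NF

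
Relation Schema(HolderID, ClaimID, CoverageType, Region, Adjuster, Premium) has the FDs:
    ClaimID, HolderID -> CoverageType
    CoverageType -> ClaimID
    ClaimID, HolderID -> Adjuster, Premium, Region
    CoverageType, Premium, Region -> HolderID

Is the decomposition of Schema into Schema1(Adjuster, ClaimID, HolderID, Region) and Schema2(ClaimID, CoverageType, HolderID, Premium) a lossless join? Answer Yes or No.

Yes

Schema1 ∩ Schema2 = {ClaimID, HolderID}; its closure under F is {Adjuster, ClaimID, CoverageType, HolderID, Premium, Region}.
Since Schema1 ⊆ {Adjuster, ClaimID, CoverageType, HolderID, Premium, Region}, the intersection is a superkey of Schema1; the decomposition is lossless.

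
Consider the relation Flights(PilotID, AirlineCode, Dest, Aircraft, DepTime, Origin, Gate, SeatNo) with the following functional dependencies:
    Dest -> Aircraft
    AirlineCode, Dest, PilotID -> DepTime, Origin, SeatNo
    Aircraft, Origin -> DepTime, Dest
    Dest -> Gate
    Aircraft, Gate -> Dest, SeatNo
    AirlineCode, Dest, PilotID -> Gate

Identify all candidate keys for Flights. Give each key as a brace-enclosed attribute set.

{Aircraft, AirlineCode, Gate, PilotID}, {Aircraft, AirlineCode, Origin, PilotID}, {AirlineCode, Dest, PilotID}

Attributes never on any right-hand side: {AirlineCode, PilotID} — every candidate key must contain all of them.
Closure of {AirlineCode, Dest, PilotID} is {Aircraft, AirlineCode, DepTime, Dest, Gate, Origin, PilotID, SeatNo}, the whole schema; {AirlineCode, Dest, PilotID} is a candidate key.
Closure of {Aircraft, AirlineCode, Gate, PilotID} is {Aircraft, AirlineCode, DepTime, Dest, Gate, Origin, PilotID, SeatNo}, the whole schema; {Aircraft, AirlineCode, Gate, PilotID} is a candidate key.
Closure of {Aircraft, AirlineCode, Origin, PilotID} is {Aircraft, AirlineCode, DepTime, Dest, Gate, Origin, PilotID, SeatNo}, the whole schema; {Aircraft, AirlineCode, Origin, PilotID} is a candidate key.
These are minimal and exhaustive — every other superkey contains one of them.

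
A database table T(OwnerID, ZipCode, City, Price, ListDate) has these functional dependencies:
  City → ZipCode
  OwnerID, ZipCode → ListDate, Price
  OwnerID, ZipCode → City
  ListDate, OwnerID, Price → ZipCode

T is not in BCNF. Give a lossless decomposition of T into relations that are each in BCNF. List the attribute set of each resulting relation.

Candidate keys of the original relation: {City, OwnerID}, {ListDate, OwnerID, Price}, {OwnerID, ZipCode}.
{City, ListDate, OwnerID, Price, ZipCode}: {City} determines {City, ZipCode} here but is not a superkey — split on City → ZipCode, giving {City, ZipCode} and {City, ListDate, OwnerID, Price}.
{City, ZipCode}: every determinant is a superkey — BCNF.
{City, ListDate, OwnerID, Price}: every determinant is a superkey — BCNF.

{City, ListDate, OwnerID, Price}; {City, ZipCode}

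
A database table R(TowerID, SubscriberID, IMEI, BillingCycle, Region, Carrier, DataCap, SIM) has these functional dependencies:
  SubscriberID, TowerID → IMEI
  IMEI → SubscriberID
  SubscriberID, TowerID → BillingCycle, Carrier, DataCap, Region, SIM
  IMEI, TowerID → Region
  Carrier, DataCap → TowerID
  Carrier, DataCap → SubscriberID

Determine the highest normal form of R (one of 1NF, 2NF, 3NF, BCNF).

Candidate keys: {Carrier, DataCap}, {IMEI, TowerID}, {SubscriberID, TowerID}. Prime attributes: {Carrier, DataCap, IMEI, SubscriberID, TowerID}.
For IMEI → SubscriberID we have {IMEI}⁺ = {IMEI, SubscriberID}; {IMEI} is not a superkey, so BCNF fails.
But every attribute on its right side ({SubscriberID}) is prime, and the same holds for every other non-superkey FD, so 3NF still holds.

3NF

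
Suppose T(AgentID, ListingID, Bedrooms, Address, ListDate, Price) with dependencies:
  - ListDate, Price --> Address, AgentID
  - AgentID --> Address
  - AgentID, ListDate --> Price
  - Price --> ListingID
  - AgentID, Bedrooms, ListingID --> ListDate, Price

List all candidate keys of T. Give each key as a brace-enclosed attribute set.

No FD produces {Bedrooms}, so it must be in every candidate key.
{AgentID, Bedrooms, ListDate} is a candidate key since {AgentID, Bedrooms, ListDate}⁺ = {Address, AgentID, Bedrooms, ListDate, ListingID, Price} covers every attribute.
{AgentID, Bedrooms, ListingID} is a candidate key since {AgentID, Bedrooms, ListingID}⁺ = {Address, AgentID, Bedrooms, ListDate, ListingID, Price} covers every attribute.
{AgentID, Bedrooms, Price} is a candidate key since {AgentID, Bedrooms, Price}⁺ = {Address, AgentID, Bedrooms, ListDate, ListingID, Price} covers every attribute.
{Bedrooms, ListDate, Price} is a candidate key since {Bedrooms, ListDate, Price}⁺ = {Address, AgentID, Bedrooms, ListDate, ListingID, Price} covers every attribute.
These are minimal and exhaustive — every other superkey contains one of them.

{AgentID, Bedrooms, ListDate}, {AgentID, Bedrooms, ListingID}, {AgentID, Bedrooms, Price}, {Bedrooms, ListDate, Price}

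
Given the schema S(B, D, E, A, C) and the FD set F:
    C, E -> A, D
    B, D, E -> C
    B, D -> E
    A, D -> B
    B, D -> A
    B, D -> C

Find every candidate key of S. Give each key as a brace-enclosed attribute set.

{A, D} is a candidate key since {A, D}⁺ = {A, B, C, D, E} covers every attribute.
{B, D} is a candidate key since {B, D}⁺ = {A, B, C, D, E} covers every attribute.
{C, E} is a candidate key since {C, E}⁺ = {A, B, C, D, E} covers every attribute.
Any other superkey properly contains one of these, so there are no further candidate keys.

{A, D}, {B, D}, {C, E}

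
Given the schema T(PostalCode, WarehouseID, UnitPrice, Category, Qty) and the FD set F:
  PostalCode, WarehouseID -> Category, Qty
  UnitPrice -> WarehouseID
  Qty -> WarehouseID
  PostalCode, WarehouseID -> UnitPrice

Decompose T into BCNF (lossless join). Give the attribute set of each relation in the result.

{Category, PostalCode, Qty, UnitPrice}; {UnitPrice, WarehouseID}

Candidate keys of the original relation: {PostalCode, Qty}, {PostalCode, UnitPrice}, {PostalCode, WarehouseID}.
In {Category, PostalCode, Qty, UnitPrice, WarehouseID}, {UnitPrice} is not a superkey ({UnitPrice}⁺ restricted to this set is {UnitPrice, WarehouseID}), so split on UnitPrice -> WarehouseID into {UnitPrice, WarehouseID} and {Category, PostalCode, Qty, UnitPrice}.
{UnitPrice, WarehouseID} has no BCNF violation.
{Category, PostalCode, Qty, UnitPrice} has no BCNF violation.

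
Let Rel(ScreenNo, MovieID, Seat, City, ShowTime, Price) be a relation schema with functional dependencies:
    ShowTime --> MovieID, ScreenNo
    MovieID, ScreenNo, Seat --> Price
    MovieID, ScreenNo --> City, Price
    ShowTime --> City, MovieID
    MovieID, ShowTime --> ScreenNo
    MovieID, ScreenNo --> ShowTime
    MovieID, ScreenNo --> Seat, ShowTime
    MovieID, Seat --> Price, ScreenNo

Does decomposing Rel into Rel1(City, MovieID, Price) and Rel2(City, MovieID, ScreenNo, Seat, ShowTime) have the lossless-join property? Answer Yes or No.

Rel1 ∩ Rel2 = {City, MovieID}; its closure under F is {City, MovieID}.
Neither Rel1 nor Rel2 is contained in that closure, so the decomposition is lossy.

No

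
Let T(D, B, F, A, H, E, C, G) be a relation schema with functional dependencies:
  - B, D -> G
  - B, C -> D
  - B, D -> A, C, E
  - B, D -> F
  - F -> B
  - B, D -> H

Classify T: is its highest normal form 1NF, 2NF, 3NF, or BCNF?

Candidate keys: {B, C}, {B, D}, {C, F}, {D, F}. Prime attributes: {B, C, D, F}.
F -> B: {F}⁺ = {B, F}, which is not all of the attributes, so the left side is not a superkey — BCNF is violated.
Its right-hand attributes {B} are all prime, as are those of every other non-superkey FD — the relation is in 3NF.

3NF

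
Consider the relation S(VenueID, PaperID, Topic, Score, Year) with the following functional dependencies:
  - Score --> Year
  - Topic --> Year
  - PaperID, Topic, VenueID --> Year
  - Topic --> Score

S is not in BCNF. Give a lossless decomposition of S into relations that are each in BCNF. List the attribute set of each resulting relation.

{PaperID, Topic, VenueID}; {Score, Topic}; {Score, Year}

Candidate key of the original relation: {PaperID, Topic, VenueID}.
Within {PaperID, Score, Topic, VenueID, Year}: {Score}⁺ ∩ {PaperID, Score, Topic, VenueID, Year} = {Score, Year}, not the whole set, so Score --> Year violates BCNF; decompose into {Score, Year} and {PaperID, Score, Topic, VenueID}.
{Score, Year} has no BCNF violation.
Within {PaperID, Score, Topic, VenueID}: {Topic}⁺ ∩ {PaperID, Score, Topic, VenueID} = {Score, Topic}, not the whole set, so Topic --> Score violates BCNF; decompose into {Score, Topic} and {PaperID, Topic, VenueID}.
{Score, Topic} has no BCNF violation.
{PaperID, Topic, VenueID} has no BCNF violation.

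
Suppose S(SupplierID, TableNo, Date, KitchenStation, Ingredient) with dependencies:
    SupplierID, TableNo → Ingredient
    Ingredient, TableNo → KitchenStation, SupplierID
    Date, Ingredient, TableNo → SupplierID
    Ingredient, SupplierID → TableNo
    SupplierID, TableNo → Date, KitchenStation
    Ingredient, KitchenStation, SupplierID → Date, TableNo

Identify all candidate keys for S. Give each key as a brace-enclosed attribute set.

{Ingredient, SupplierID}, {Ingredient, TableNo}, {SupplierID, TableNo}

{Ingredient, SupplierID}⁺ = {Date, Ingredient, KitchenStation, SupplierID, TableNo} — all of the relation — so {Ingredient, SupplierID} is a candidate key.
{Ingredient, TableNo}⁺ = {Date, Ingredient, KitchenStation, SupplierID, TableNo} — all of the relation — so {Ingredient, TableNo} is a candidate key.
{SupplierID, TableNo}⁺ = {Date, Ingredient, KitchenStation, SupplierID, TableNo} — all of the relation — so {SupplierID, TableNo} is a candidate key.
No proper subset of any of these is a key, and no other minimal superkey exists.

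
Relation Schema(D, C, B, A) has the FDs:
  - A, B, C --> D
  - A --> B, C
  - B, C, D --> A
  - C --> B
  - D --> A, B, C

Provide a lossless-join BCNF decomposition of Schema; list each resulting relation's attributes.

{A, C, D}; {B, C}

Candidate keys of the original relation: {A}, {D}.
In {A, B, C, D}, {C} is not a superkey ({C}⁺ restricted to this set is {B, C}), so split on C --> B into {B, C} and {A, C, D}.
{B, C} has no BCNF violation.
{A, C, D} has no BCNF violation.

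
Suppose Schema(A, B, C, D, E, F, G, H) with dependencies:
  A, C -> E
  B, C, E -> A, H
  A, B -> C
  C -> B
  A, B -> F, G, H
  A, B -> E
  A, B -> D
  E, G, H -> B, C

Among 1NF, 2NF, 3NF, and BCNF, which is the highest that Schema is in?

Candidate keys: {A, B}, {A, C}, {C, E}, {E, G, H}. Prime attributes: {A, B, C, E, G, H}.
C -> B: {C}⁺ = {B, C}, which is not all of the attributes, so the left side is not a superkey — BCNF is violated.
But every attribute on its right side ({B}) is prime, and the same holds for every other non-superkey FD, so 3NF still holds.

3NF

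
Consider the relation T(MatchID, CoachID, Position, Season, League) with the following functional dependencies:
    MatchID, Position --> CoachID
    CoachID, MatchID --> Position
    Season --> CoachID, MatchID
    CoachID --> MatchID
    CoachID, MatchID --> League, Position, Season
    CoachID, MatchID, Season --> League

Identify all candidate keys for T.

Closure of {CoachID} is {CoachID, League, MatchID, Position, Season}, the whole schema; {CoachID} is a candidate key.
Closure of {Season} is {CoachID, League, MatchID, Position, Season}, the whole schema; {Season} is a candidate key.
Closure of {MatchID, Position} is {CoachID, League, MatchID, Position, Season}, the whole schema; {MatchID, Position} is a candidate key.
No proper subset of any of these is a key, and no other minimal superkey exists.

{CoachID}, {MatchID, Position}, {Season}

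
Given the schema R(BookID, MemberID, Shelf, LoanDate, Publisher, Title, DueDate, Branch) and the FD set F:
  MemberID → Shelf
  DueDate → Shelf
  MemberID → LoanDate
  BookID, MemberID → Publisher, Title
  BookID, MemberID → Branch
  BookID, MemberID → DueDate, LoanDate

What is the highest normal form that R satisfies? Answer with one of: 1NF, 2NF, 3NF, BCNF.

1NF

Candidate key: {BookID, MemberID}. Prime attributes: {BookID, MemberID}.
MemberID → Shelf breaks BCNF: {MemberID}⁺ = {LoanDate, MemberID, Shelf}, so {MemberID} is not a superkey.
Because {Shelf} is non-prime and the left side of MemberID → Shelf is not a superkey, the relation is not in 3NF.
Since {MemberID} ⊂ {BookID, MemberID} and {MemberID}⁺ ⊇ {LoanDate, Shelf} with {LoanDate, Shelf} non-prime, there is a partial dependency; 2NF fails.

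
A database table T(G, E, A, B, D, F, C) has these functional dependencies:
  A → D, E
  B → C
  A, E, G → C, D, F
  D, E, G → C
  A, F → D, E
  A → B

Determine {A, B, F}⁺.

{A, B, C, D, E, F}

Start with {A, B, F}.
A → D, E applies; add {D, E} → now {A, B, D, E, F}.
B → C applies; add {C} → now {A, B, C, D, E, F}.
No further FD applies.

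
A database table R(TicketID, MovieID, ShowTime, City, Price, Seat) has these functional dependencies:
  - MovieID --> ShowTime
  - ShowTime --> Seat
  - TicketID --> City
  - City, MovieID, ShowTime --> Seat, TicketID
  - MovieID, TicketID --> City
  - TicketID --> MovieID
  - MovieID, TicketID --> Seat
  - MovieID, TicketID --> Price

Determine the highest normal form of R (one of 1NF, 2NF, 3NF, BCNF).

1NF

Candidate keys: {City, MovieID}, {TicketID}. Prime attributes: {City, MovieID, TicketID}.
For MovieID --> ShowTime we have {MovieID}⁺ = {MovieID, Seat, ShowTime}; {MovieID} is not a superkey, so BCNF fails.
MovieID --> ShowTime determines the non-prime attribute {ShowTime} from a non-superkey — 3NF is violated.
The proper key subset {MovieID} of {City, MovieID} determines non-prime {Seat, ShowTime}, so the relation is not even in 2NF.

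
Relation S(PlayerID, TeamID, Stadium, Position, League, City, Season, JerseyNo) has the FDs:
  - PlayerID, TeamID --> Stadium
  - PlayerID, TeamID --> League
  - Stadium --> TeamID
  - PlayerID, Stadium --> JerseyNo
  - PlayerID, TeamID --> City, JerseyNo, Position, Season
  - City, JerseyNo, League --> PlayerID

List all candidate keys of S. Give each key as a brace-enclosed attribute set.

{City, JerseyNo, League, Stadium}, {City, JerseyNo, League, TeamID}, {PlayerID, Stadium}, {PlayerID, TeamID}

Closure of {PlayerID, Stadium} is {City, JerseyNo, League, PlayerID, Position, Season, Stadium, TeamID}, the whole schema; {PlayerID, Stadium} is a candidate key.
Closure of {PlayerID, TeamID} is {City, JerseyNo, League, PlayerID, Position, Season, Stadium, TeamID}, the whole schema; {PlayerID, TeamID} is a candidate key.
Closure of {City, JerseyNo, League, Stadium} is {City, JerseyNo, League, PlayerID, Position, Season, Stadium, TeamID}, the whole schema; {City, JerseyNo, League, Stadium} is a candidate key.
Closure of {City, JerseyNo, League, TeamID} is {City, JerseyNo, League, PlayerID, Position, Season, Stadium, TeamID}, the whole schema; {City, JerseyNo, League, TeamID} is a candidate key.
Any other superkey properly contains one of these, so there are no further candidate keys.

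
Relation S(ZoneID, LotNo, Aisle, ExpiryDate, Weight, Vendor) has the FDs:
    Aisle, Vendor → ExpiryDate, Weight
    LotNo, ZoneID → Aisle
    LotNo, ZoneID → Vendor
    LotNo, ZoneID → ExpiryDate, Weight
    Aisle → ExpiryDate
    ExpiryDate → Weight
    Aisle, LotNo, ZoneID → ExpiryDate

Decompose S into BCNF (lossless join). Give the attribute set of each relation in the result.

Candidate key of the original relation: {LotNo, ZoneID}.
Within {Aisle, ExpiryDate, LotNo, Vendor, Weight, ZoneID}: {Aisle, Vendor}⁺ ∩ {Aisle, ExpiryDate, LotNo, Vendor, Weight, ZoneID} = {Aisle, ExpiryDate, Vendor, Weight}, not the whole set, so Aisle, Vendor → ExpiryDate, Weight violates BCNF; decompose into {Aisle, ExpiryDate, Vendor, Weight} and {Aisle, LotNo, Vendor, ZoneID}.
Within {Aisle, ExpiryDate, Vendor, Weight}: {Aisle}⁺ ∩ {Aisle, ExpiryDate, Vendor, Weight} = {Aisle, ExpiryDate, Weight}, not the whole set, so Aisle → ExpiryDate, Weight violates BCNF; decompose into {Aisle, ExpiryDate, Weight} and {Aisle, Vendor}.
Within {Aisle, ExpiryDate, Weight}: {ExpiryDate}⁺ ∩ {Aisle, ExpiryDate, Weight} = {ExpiryDate, Weight}, not the whole set, so ExpiryDate → Weight violates BCNF; decompose into {ExpiryDate, Weight} and {Aisle, ExpiryDate}.
{ExpiryDate, Weight} is in BCNF.
{Aisle, ExpiryDate} is in BCNF.
{Aisle, Vendor} is in BCNF.
{Aisle, LotNo, Vendor, ZoneID} is in BCNF.

{Aisle, ExpiryDate}; {Aisle, LotNo, Vendor, ZoneID}; {ExpiryDate, Weight}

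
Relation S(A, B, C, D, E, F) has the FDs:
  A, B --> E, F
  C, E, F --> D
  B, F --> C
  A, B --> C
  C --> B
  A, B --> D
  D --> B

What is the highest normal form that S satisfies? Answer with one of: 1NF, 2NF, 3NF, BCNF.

Candidate keys: {A, B}, {A, C}, {A, D}. Prime attributes: {A, B, C, D}.
C, E, F --> D breaks BCNF: {C, E, F}⁺ = {B, C, D, E, F}, so {C, E, F} is not a superkey.
Its right-hand attributes {D} are all prime, as are those of every other non-superkey FD — the relation is in 3NF.

3NF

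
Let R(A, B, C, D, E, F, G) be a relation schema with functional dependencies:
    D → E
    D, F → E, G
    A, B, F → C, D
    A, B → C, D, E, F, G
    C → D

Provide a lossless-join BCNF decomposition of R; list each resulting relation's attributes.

{A, B, C, F}; {C, D}; {D, E}; {D, F, G}

Candidate key of the original relation: {A, B}.
Within {A, B, C, D, E, F, G}: {D}⁺ ∩ {A, B, C, D, E, F, G} = {D, E}, not the whole set, so D → E violates BCNF; decompose into {D, E} and {A, B, C, D, F, G}.
{D, E} is in BCNF.
Within {A, B, C, D, F, G}: {D, F}⁺ ∩ {A, B, C, D, F, G} = {D, F, G}, not the whole set, so D, F → G violates BCNF; decompose into {D, F, G} and {A, B, C, D, F}.
{D, F, G} is in BCNF.
Within {A, B, C, D, F}: {C}⁺ ∩ {A, B, C, D, F} = {C, D}, not the whole set, so C → D violates BCNF; decompose into {C, D} and {A, B, C, F}.
{C, D} is in BCNF.
{A, B, C, F} is in BCNF.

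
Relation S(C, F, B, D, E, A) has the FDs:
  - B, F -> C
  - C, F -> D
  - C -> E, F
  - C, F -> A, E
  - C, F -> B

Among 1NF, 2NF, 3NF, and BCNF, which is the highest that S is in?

Candidate keys: {B, F}, {C}. Prime attributes: {B, C, F}.
The left-hand side of every FD is a superkey, so BCNF is satisfied.

BCNF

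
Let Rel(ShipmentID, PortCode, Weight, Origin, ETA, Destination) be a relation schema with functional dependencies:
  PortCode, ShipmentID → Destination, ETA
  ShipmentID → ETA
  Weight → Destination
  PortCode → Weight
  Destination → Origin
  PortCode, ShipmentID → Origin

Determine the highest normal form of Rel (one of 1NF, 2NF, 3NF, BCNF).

1NF

Candidate key: {PortCode, ShipmentID}. Prime attributes: {PortCode, ShipmentID}.
For ShipmentID → ETA we have {ShipmentID}⁺ = {ETA, ShipmentID}; {ShipmentID} is not a superkey, so BCNF fails.
ShipmentID → ETA determines the non-prime attribute {ETA} from a non-superkey — 3NF is violated.
{PortCode} is a proper subset of the key {PortCode, ShipmentID}, and {PortCode}⁺ contains the non-prime attributes {Destination, Origin, Weight} — a partial dependency, so 2NF is violated.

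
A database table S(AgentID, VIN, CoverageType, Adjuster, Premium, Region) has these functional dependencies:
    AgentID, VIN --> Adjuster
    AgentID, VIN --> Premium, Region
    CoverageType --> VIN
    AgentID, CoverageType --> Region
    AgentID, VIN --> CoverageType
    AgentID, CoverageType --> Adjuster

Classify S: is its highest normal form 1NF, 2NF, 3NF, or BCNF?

Candidate keys: {AgentID, CoverageType}, {AgentID, VIN}. Prime attributes: {AgentID, CoverageType, VIN}.
CoverageType --> VIN breaks BCNF: {CoverageType}⁺ = {CoverageType, VIN}, so {CoverageType} is not a superkey.
Since {VIN} ⊆ prime attributes and every other non-superkey FD also has a prime right side, the schema is in 3NF.

3NF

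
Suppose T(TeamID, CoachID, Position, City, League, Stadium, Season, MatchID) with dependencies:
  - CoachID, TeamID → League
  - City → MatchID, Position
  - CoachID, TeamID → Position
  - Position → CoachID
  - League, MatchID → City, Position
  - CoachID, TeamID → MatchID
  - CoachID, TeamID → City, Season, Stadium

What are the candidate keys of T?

{City, TeamID}, {CoachID, TeamID}, {League, MatchID, TeamID}, {Position, TeamID}

Attributes never on any right-hand side: {TeamID} — every candidate key must contain it.
{City, TeamID}⁺ = {City, CoachID, League, MatchID, Position, Season, Stadium, TeamID} — all of the relation — so {City, TeamID} is a candidate key.
{CoachID, TeamID}⁺ = {City, CoachID, League, MatchID, Position, Season, Stadium, TeamID} — all of the relation — so {CoachID, TeamID} is a candidate key.
{Position, TeamID}⁺ = {City, CoachID, League, MatchID, Position, Season, Stadium, TeamID} — all of the relation — so {Position, TeamID} is a candidate key.
{League, MatchID, TeamID}⁺ = {City, CoachID, League, MatchID, Position, Season, Stadium, TeamID} — all of the relation — so {League, MatchID, TeamID} is a candidate key.
These are minimal and exhaustive — every other superkey contains one of them.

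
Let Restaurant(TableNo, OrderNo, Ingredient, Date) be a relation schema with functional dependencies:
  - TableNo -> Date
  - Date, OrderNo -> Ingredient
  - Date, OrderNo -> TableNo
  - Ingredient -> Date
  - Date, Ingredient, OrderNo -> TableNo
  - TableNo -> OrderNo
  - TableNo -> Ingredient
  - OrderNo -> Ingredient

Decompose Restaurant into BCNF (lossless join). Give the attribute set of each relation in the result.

Candidate keys of the original relation: {OrderNo}, {TableNo}.
Within {Date, Ingredient, OrderNo, TableNo}: {Ingredient}⁺ ∩ {Date, Ingredient, OrderNo, TableNo} = {Date, Ingredient}, not the whole set, so Ingredient -> Date violates BCNF; decompose into {Date, Ingredient} and {Ingredient, OrderNo, TableNo}.
{Date, Ingredient} has no BCNF violation.
{Ingredient, OrderNo, TableNo} has no BCNF violation.

{Date, Ingredient}; {Ingredient, OrderNo, TableNo}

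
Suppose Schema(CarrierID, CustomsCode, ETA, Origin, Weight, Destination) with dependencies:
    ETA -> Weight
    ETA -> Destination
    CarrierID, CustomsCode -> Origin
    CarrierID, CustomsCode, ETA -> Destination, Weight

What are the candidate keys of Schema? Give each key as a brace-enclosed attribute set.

No FD produces {CarrierID, CustomsCode, ETA}, so they must be in every candidate key.
Closure of {CarrierID, CustomsCode, ETA} is {CarrierID, CustomsCode, Destination, ETA, Origin, Weight}, the whole schema; {CarrierID, CustomsCode, ETA} is a candidate key.
No other minimal set has full closure, so this is the only candidate key.

{CarrierID, CustomsCode, ETA}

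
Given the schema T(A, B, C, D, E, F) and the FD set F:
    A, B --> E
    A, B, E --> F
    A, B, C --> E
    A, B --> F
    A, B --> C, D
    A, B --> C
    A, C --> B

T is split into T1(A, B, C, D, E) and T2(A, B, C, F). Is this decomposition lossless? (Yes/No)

Common attributes: {A, B, C}; their closure is {A, B, C, D, E, F}.
T1 is contained in that closure, so T1 ∩ T2 --> T1 holds and the join is lossless.

Yes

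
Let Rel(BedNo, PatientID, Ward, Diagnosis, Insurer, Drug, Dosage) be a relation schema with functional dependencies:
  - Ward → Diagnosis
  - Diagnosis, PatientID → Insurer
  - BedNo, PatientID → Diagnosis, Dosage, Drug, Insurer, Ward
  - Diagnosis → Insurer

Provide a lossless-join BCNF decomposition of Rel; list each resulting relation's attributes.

{BedNo, Dosage, Drug, PatientID, Ward}; {Diagnosis, Insurer}; {Diagnosis, Ward}

Candidate key of the original relation: {BedNo, PatientID}.
In {BedNo, Diagnosis, Dosage, Drug, Insurer, PatientID, Ward}, {Ward} is not a superkey ({Ward}⁺ restricted to this set is {Diagnosis, Insurer, Ward}), so split on Ward → Diagnosis, Insurer into {Diagnosis, Insurer, Ward} and {BedNo, Dosage, Drug, PatientID, Ward}.
In {Diagnosis, Insurer, Ward}, {Diagnosis} is not a superkey ({Diagnosis}⁺ restricted to this set is {Diagnosis, Insurer}), so split on Diagnosis → Insurer into {Diagnosis, Insurer} and {Diagnosis, Ward}.
{Diagnosis, Insurer}: every determinant is a superkey — BCNF.
{Diagnosis, Ward}: every determinant is a superkey — BCNF.
{BedNo, Dosage, Drug, PatientID, Ward}: every determinant is a superkey — BCNF.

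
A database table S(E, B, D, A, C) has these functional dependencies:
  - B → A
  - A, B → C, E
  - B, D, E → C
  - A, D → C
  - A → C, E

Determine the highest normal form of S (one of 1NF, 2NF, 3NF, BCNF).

1NF

Candidate key: {B, D}. Prime attributes: {B, D}.
B → A: {B}⁺ = {A, B, C, E}, which is not all of the attributes, so the left side is not a superkey — BCNF is violated.
B → A has non-prime {A} on the right and a non-superkey on the left, so 3NF fails.
The proper key subset {B} of {B, D} determines non-prime {A, C, E}, so the relation is not even in 2NF.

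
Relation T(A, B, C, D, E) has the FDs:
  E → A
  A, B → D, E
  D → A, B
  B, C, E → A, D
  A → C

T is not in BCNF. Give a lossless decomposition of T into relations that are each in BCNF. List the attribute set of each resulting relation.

Candidate keys of the original relation: {A, B}, {B, E}, {D}.
Within {A, B, C, D, E}: {E}⁺ ∩ {A, B, C, D, E} = {A, C, E}, not the whole set, so E → A, C violates BCNF; decompose into {A, C, E} and {B, D, E}.
Within {A, C, E}: {A}⁺ ∩ {A, C, E} = {A, C}, not the whole set, so A → C violates BCNF; decompose into {A, C} and {A, E}.
{A, C} has no BCNF violation.
{A, E} has no BCNF violation.
{B, D, E} has no BCNF violation.

{A, C}; {A, E}; {B, D, E}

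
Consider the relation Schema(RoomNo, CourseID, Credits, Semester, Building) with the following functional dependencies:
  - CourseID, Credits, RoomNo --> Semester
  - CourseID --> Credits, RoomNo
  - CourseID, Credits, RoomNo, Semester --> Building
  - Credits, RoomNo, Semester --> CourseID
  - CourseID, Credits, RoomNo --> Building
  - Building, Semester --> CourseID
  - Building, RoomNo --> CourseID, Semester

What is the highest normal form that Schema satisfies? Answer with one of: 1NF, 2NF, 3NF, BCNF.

BCNF

Candidate keys: {Building, RoomNo}, {Building, Semester}, {CourseID}, {Credits, RoomNo, Semester}. Prime attributes: {Building, CourseID, Credits, RoomNo, Semester}.
The left-hand side of every FD is a superkey, so BCNF is satisfied.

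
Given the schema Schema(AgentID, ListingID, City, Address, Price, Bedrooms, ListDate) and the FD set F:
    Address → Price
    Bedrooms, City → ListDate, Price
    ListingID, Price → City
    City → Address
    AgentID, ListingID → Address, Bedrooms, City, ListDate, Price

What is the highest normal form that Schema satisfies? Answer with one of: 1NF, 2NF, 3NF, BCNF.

2NF

Candidate key: {AgentID, ListingID}. Prime attributes: {AgentID, ListingID}.
Address → Price: {Address}⁺ = {Address, Price}, which is not all of the attributes, so the left side is not a superkey — BCNF is violated.
Because {Price} is non-prime and the left side of Address → Price is not a superkey, the relation is not in 3NF.
No proper subset of a key has a non-prime attribute in its closure, so there is no partial dependency; 2NF holds.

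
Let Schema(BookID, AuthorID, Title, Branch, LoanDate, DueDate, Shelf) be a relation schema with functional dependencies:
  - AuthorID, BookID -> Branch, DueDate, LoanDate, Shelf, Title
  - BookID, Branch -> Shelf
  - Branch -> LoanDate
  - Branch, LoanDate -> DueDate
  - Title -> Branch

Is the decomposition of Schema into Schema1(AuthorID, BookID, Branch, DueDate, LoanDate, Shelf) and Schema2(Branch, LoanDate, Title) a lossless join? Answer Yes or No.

The shared attributes are {Branch, LoanDate} and {Branch, LoanDate}⁺ = {Branch, DueDate, LoanDate}.
Schema1 ⊄ {Branch, DueDate, LoanDate} and Schema2 ⊄ {Branch, DueDate, LoanDate}, so the split is lossy.

No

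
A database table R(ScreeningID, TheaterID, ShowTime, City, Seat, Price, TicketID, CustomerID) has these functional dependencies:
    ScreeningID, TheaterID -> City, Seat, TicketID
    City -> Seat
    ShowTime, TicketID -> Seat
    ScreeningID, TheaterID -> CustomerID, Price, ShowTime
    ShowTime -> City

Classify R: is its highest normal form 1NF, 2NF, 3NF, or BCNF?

2NF

Candidate key: {ScreeningID, TheaterID}. Prime attributes: {ScreeningID, TheaterID}.
For City -> Seat we have {City}⁺ = {City, Seat}; {City} is not a superkey, so BCNF fails.
Because {Seat} is non-prime and the left side of City -> Seat is not a superkey, the relation is not in 3NF.
No proper subset of a key has a non-prime attribute in its closure, so there is no partial dependency; 2NF holds.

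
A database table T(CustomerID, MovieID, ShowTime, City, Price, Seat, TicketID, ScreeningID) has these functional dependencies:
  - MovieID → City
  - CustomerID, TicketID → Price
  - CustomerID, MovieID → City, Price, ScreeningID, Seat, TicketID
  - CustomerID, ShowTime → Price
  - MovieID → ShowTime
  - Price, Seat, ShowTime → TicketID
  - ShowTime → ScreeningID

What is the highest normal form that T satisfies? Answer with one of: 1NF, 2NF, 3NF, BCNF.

Candidate key: {CustomerID, MovieID}. Prime attributes: {CustomerID, MovieID}.
For MovieID → City we have {MovieID}⁺ = {City, MovieID, ScreeningID, ShowTime}; {MovieID} is not a superkey, so BCNF fails.
MovieID → City has non-prime {City} on the right and a non-superkey on the left, so 3NF fails.
Since {MovieID} ⊂ {CustomerID, MovieID} and {MovieID}⁺ ⊇ {City, ScreeningID, ShowTime} with {City, ScreeningID, ShowTime} non-prime, there is a partial dependency; 2NF fails.

1NF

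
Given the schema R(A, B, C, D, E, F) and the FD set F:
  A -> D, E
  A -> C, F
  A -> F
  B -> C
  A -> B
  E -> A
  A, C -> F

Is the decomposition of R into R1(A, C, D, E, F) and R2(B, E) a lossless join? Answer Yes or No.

The shared attributes are {E} and {E}⁺ = {A, B, C, D, E, F}.
R1 is contained in that closure, so R1 ∩ R2 -> R1 holds and the join is lossless.

Yes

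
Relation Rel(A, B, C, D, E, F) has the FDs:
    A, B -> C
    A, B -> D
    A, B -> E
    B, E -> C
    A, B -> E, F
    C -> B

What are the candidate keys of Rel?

{A, B}, {A, C}

{A} never appears on the right of any FD, so every key must include it.
{A, B}⁺ = {A, B, C, D, E, F}, which is every attribute, so {A, B} is a candidate key.
{A, C}⁺ = {A, B, C, D, E, F}, which is every attribute, so {A, C} is a candidate key.
No proper subset of any of these is a key, and no other minimal superkey exists.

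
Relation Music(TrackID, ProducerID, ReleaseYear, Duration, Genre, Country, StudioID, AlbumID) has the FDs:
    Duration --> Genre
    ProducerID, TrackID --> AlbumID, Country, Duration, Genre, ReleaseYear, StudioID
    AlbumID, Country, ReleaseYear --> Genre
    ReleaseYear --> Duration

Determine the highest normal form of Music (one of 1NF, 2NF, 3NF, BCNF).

2NF

Candidate key: {ProducerID, TrackID}. Prime attributes: {ProducerID, TrackID}.
For Duration --> Genre we have {Duration}⁺ = {Duration, Genre}; {Duration} is not a superkey, so BCNF fails.
Because {Genre} is non-prime and the left side of Duration --> Genre is not a superkey, the relation is not in 3NF.
No proper subset of a key has a non-prime attribute in its closure, so there is no partial dependency; 2NF holds.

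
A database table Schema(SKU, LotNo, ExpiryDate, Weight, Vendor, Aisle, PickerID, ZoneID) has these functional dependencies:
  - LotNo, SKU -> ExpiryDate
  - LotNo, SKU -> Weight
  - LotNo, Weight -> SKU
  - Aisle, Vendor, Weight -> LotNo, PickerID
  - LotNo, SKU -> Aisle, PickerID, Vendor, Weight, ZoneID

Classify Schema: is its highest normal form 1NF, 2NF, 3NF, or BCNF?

Candidate keys: {Aisle, Vendor, Weight}, {LotNo, SKU}, {LotNo, Weight}. Prime attributes: {Aisle, LotNo, SKU, Vendor, Weight}.
The left-hand side of every FD is a superkey, so BCNF is satisfied.

BCNF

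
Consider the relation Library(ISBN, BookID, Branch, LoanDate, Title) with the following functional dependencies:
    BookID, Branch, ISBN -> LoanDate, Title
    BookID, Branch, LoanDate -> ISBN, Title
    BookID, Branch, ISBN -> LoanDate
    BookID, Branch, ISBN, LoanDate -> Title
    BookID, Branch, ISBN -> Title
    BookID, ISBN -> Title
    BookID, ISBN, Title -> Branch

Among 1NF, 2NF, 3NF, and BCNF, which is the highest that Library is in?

BCNF

Candidate keys: {BookID, Branch, LoanDate}, {BookID, ISBN}. Prime attributes: {BookID, Branch, ISBN, LoanDate}.
Every FD has a superkey on the left, so the relation is in BCNF.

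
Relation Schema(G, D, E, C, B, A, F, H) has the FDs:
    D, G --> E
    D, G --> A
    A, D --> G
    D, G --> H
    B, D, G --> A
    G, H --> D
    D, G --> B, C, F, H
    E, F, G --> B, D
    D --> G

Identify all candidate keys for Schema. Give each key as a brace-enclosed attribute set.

{D} is a candidate key since {D}⁺ = {A, B, C, D, E, F, G, H} covers every attribute.
{G, H} is a candidate key since {G, H}⁺ = {A, B, C, D, E, F, G, H} covers every attribute.
{E, F, G} is a candidate key since {E, F, G}⁺ = {A, B, C, D, E, F, G, H} covers every attribute.
These are minimal and exhaustive — every other superkey contains one of them.

{D}, {E, F, G}, {G, H}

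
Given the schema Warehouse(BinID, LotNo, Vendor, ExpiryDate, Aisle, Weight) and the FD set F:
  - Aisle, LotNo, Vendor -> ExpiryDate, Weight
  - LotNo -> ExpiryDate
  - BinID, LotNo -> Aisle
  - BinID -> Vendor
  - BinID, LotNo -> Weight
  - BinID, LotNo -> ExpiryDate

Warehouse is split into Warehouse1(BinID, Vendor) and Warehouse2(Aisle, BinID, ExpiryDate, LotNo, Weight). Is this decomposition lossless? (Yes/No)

The shared attributes are {BinID} and {BinID}⁺ = {BinID, Vendor}.
Since Warehouse1 ⊆ {BinID, Vendor}, the intersection is a superkey of Warehouse1; the decomposition is lossless.

Yes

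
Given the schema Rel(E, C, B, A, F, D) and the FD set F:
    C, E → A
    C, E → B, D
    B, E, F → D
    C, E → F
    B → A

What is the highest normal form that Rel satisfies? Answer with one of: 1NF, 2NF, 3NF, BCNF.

2NF

Candidate key: {C, E}. Prime attributes: {C, E}.
B, E, F → D: {B, E, F}⁺ = {A, B, D, E, F}, which is not all of the attributes, so the left side is not a superkey — BCNF is violated.
B, E, F → D determines the non-prime attribute {D} from a non-superkey — 3NF is violated.
Checking every proper subset of each key, none determines a non-prime attribute — 2NF is satisfied.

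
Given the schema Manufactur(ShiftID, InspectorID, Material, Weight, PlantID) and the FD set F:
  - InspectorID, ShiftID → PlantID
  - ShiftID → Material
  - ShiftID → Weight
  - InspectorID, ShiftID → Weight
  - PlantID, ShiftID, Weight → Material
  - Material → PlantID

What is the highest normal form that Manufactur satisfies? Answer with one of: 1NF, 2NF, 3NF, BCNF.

1NF

Candidate key: {InspectorID, ShiftID}. Prime attributes: {InspectorID, ShiftID}.
For ShiftID → Material we have {ShiftID}⁺ = {Material, PlantID, ShiftID, Weight}; {ShiftID} is not a superkey, so BCNF fails.
ShiftID → Material determines the non-prime attribute {Material} from a non-superkey — 3NF is violated.
The proper key subset {ShiftID} of {InspectorID, ShiftID} determines non-prime {Material, PlantID, Weight}, so the relation is not even in 2NF.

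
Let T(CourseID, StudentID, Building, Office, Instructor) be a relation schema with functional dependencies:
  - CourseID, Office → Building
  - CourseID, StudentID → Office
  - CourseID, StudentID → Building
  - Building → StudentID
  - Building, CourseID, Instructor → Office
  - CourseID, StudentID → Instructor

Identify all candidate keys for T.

{Building, CourseID}, {CourseID, Office}, {CourseID, StudentID}

Attributes never on any right-hand side: {CourseID} — every candidate key must contain it.
{Building, CourseID} is a candidate key since {Building, CourseID}⁺ = {Building, CourseID, Instructor, Office, StudentID} covers every attribute.
{CourseID, Office} is a candidate key since {CourseID, Office}⁺ = {Building, CourseID, Instructor, Office, StudentID} covers every attribute.
{CourseID, StudentID} is a candidate key since {CourseID, StudentID}⁺ = {Building, CourseID, Instructor, Office, StudentID} covers every attribute.
These are minimal and exhaustive — every other superkey contains one of them.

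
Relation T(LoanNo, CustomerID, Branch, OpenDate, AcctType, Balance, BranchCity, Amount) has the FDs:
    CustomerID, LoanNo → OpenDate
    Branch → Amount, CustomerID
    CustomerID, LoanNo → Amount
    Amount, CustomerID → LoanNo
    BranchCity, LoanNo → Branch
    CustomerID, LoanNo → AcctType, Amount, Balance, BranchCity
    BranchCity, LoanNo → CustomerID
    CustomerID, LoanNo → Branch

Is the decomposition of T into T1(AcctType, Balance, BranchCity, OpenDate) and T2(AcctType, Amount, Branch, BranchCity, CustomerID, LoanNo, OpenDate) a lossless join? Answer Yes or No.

No

Common attributes: {AcctType, BranchCity, OpenDate}; their closure is {AcctType, BranchCity, OpenDate}.
T1 ⊄ {AcctType, BranchCity, OpenDate} and T2 ⊄ {AcctType, BranchCity, OpenDate}, so the split is lossy.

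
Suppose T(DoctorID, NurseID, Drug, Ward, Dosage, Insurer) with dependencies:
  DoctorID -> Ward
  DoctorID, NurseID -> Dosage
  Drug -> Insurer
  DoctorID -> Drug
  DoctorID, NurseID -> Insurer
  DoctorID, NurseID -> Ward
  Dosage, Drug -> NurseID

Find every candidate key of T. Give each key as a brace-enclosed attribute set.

{DoctorID, Dosage}, {DoctorID, NurseID}

{DoctorID} never appears on the right of any FD, so every key must include it.
Closure of {DoctorID, Dosage} is {DoctorID, Dosage, Drug, Insurer, NurseID, Ward}, the whole schema; {DoctorID, Dosage} is a candidate key.
Closure of {DoctorID, NurseID} is {DoctorID, Dosage, Drug, Insurer, NurseID, Ward}, the whole schema; {DoctorID, NurseID} is a candidate key.
Any other superkey properly contains one of these, so there are no further candidate keys.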